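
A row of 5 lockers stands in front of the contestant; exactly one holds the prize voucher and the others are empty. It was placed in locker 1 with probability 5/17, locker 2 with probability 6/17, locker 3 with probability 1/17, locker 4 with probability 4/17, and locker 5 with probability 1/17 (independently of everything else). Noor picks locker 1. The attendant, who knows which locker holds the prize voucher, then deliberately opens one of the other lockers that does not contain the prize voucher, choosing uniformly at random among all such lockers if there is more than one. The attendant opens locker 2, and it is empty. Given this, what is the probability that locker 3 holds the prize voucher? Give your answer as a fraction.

Apply Bayes' rule, conditioning on where the prize voucher actually is.
If it is in locker 1 (prior 5/17): the attendant has 4 equally likely choices, so probability 1/4; weight (5/17)·(1/4) = 5/68.
If it is in locker 2 (prior 6/17): the attendant opened locker 2, so this case is ruled out; weight (6/17)·0 = 0.
If it is in either of lockers 3 and 5 (prior 1/17 each): the attendant has 3 equally likely choices, so probability 1/3; weight (1/17)·(1/3) = 1/51 each.
If it is in locker 4 (prior 4/17): the attendant has 3 equally likely choices, so probability 1/3; weight (4/17)·(1/3) = 4/51.
The weights sum to 13/68.
So P(the prize voucher in locker 3 | the attendant opened locker 2) = (1/51) / (13/68) = 4/39.

4/39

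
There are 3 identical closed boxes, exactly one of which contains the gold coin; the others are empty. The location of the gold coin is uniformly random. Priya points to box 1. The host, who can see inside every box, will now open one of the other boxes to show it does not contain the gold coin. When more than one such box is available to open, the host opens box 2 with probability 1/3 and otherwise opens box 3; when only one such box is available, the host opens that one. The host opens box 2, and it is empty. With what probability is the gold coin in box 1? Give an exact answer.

Condition on the true location of the gold coin.
If it is in box 1 (prior 1/3): box 2 is available, opened with probability 1/3; weight (1/3)·(1/3) = 1/9.
If it is in box 2 (prior 1/3): the host opened box 2, so this case is ruled out; weight (1/3)·0 = 0.
If it is in box 3 (prior 1/3): only box 2 is available, probability 1; weight (1/3)·1 = 1/3.
The weights sum to 4/9.
So P(the gold coin in box 1 | the host opened box 2) = (1/9) / (4/9) = 1/4.

1/4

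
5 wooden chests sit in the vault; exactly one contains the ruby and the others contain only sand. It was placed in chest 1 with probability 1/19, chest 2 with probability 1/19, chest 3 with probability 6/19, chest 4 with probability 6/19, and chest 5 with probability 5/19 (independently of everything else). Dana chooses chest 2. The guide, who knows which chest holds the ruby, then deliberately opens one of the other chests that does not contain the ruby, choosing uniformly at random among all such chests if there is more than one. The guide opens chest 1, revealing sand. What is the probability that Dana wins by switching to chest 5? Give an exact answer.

Consider each possible location of the ruby in turn.
If it is in chest 1 (prior 1/19): the guide opened chest 1, so this case is ruled out; weight (1/19)·0 = 0.
If it is in chest 2 (prior 1/19): the guide has 4 equally likely choices, so probability 1/4; weight (1/19)·(1/4) = 1/76.
If it is in either of chests 3 and 4 (prior 6/19 each): the guide has 3 equally likely choices, so probability 1/3; weight (6/19)·(1/3) = 2/19 each.
If it is in chest 5 (prior 5/19): the guide has 3 equally likely choices, so probability 1/3; weight (5/19)·(1/3) = 5/57.
The weights sum to 71/228.
So P(the ruby in chest 5 | the guide opened chest 1) = (5/57) / (71/228) = 20/71.

20/71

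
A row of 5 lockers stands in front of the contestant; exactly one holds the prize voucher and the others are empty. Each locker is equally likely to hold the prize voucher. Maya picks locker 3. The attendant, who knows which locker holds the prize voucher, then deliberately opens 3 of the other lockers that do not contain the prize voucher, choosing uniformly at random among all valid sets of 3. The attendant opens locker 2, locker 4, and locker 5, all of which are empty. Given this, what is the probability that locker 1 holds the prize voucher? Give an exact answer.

4/5

Condition on the true location of the prize voucher.
If it is in locker 1 (prior 1/5): the attendant has no choice, probability 1; weight (1/5)·1 = 1/5.
If it is in any of lockers 2, 4, and 5 (prior 1/5 each): that locker was opened and seen not to hold the prize — ruled out; weight (1/5)·0 = 0 each.
If it is in locker 3 (prior 1/5): the attendant has 4 equally likely choices, so probability 1/4; weight (1/5)·(1/4) = 1/20.
The weights sum to 1/4.
So P(the prize voucher in locker 1 | the attendant opened locker 2, locker 4, and locker 5) = (1/5) / (1/4) = 4/5.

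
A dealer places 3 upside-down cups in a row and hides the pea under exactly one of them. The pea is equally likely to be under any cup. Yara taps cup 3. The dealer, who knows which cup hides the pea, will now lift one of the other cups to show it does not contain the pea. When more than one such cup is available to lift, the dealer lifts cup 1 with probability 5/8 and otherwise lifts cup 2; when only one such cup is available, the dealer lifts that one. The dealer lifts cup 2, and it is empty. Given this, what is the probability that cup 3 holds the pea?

Condition on the true location of the pea.
If it is under cup 1 (prior 1/3): only cup 2 is available, probability 1; weight (1/3)·1 = 1/3.
If it is under cup 2 (prior 1/3): the dealer opened cup 2, so this case is ruled out; weight (1/3)·0 = 0.
If it is under cup 3 (prior 1/3): cup 1 is available but not opened, probability 3/8; weight (1/3)·(3/8) = 1/8.
The weights sum to 11/24.
So P(the pea under cup 3 | the dealer opened cup 2) = (1/8) / (11/24) = 3/11.

3/11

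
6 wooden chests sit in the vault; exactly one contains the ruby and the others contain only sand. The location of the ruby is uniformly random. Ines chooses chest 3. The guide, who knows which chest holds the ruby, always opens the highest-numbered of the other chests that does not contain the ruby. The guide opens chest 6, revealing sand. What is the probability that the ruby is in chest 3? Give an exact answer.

1/5

Apply Bayes' rule, conditioning on where the ruby actually is.
If it is in any of chests 1, 2, 3, 4, and 5 (prior 1/6 each): chest 6 is the highest-numbered option available, probability 1; weight (1/6)·1 = 1/6 each.
If it is in chest 6 (prior 1/6): the guide opened chest 6, so this case is ruled out; weight (1/6)·0 = 0.
The weights sum to 5/6.
So P(the ruby in chest 3 | the guide opened chest 6) = (1/6) / (5/6) = 1/5.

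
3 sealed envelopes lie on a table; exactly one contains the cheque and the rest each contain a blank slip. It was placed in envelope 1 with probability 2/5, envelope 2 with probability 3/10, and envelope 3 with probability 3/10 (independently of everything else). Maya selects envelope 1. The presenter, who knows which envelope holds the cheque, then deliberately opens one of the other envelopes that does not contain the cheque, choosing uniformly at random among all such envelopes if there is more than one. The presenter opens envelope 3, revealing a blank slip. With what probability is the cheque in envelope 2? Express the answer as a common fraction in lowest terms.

Apply Bayes' rule, conditioning on where the cheque actually is.
If it is in envelope 1 (prior 2/5): the presenter has 2 equally likely choices, so probability 1/2; weight (2/5)·(1/2) = 1/5.
If it is in envelope 2 (prior 3/10): the presenter has no choice, probability 1; weight (3/10)·1 = 3/10.
If it is in envelope 3 (prior 3/10): the presenter opened envelope 3, so this case is ruled out; weight (3/10)·0 = 0.
The weights sum to 1/2.
So P(the cheque in envelope 2 | the presenter opened envelope 3) = (3/10) / (1/2) = 3/5.

3/5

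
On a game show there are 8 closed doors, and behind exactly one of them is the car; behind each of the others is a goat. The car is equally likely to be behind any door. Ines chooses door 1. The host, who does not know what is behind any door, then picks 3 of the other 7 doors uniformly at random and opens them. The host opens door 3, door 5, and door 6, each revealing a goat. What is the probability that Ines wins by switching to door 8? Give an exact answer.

1/5

Consider each possible location of the car in turn.
If it is behind any of doors 1, 2, 4, 7, and 8 (prior 1/8 each): the host picks exactly this set with probability 1/35 regardless, and none is the prize; weight (1/8)·(1/35) = 1/280 each.
If it is behind any of doors 3, 5, and 6 (prior 1/8 each): that door was opened and seen not to hold the prize — ruled out; weight (1/8)·0 = 0 each.
The weights sum to 1/56.
So P(the car behind door 8 | the host opened door 3, door 5, and door 6) = (1/280) / (1/56) = 1/5.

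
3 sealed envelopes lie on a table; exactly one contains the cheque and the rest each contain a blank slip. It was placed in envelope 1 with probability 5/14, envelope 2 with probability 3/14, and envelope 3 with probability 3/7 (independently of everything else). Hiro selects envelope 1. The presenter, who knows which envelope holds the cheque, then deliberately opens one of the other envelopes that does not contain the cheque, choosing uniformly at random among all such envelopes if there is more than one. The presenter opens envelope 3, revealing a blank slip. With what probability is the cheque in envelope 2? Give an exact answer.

Apply Bayes' rule, conditioning on where the cheque actually is.
If it is in envelope 1 (prior 5/14): the presenter has 2 equally likely choices, so probability 1/2; weight (5/14)·(1/2) = 5/28.
If it is in envelope 2 (prior 3/14): the presenter has no choice, probability 1; weight (3/14)·1 = 3/14.
If it is in envelope 3 (prior 3/7): the presenter opened envelope 3, so this case is ruled out; weight (3/7)·0 = 0.
The weights sum to 11/28.
So P(the cheque in envelope 2 | the presenter opened envelope 3) = (3/14) / (11/28) = 6/11.

6/11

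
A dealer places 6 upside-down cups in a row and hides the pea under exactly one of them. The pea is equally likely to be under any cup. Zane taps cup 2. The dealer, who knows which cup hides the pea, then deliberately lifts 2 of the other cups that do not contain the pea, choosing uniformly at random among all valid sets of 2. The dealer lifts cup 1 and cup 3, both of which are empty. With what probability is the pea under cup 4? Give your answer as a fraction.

Apply Bayes' rule, conditioning on where the pea actually is.
If it is under either of cups 1 and 3 (prior 1/6 each): that cup was opened and seen not to hold the prize — ruled out; weight (1/6)·0 = 0 each.
If it is under cup 2 (prior 1/6): the dealer has 10 equally likely choices, so probability 1/10; weight (1/6)·(1/10) = 1/60.
If it is under any of cups 4, 5, and 6 (prior 1/6 each): the dealer has 6 equally likely choices, so probability 1/6; weight (1/6)·(1/6) = 1/36 each.
The weights sum to 1/10.
So P(the pea under cup 4 | the dealer opened cup 1 and cup 3) = (1/36) / (1/10) = 5/18.

5/18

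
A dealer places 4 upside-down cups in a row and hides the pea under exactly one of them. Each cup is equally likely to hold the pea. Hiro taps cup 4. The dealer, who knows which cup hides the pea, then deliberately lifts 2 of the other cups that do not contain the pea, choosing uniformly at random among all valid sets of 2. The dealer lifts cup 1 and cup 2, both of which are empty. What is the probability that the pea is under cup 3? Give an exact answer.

3/4

Apply Bayes' rule, conditioning on where the pea actually is.
If it is under either of cups 1 and 2 (prior 1/4 each): that cup was opened and seen not to hold the prize — ruled out; weight (1/4)·0 = 0 each.
If it is under cup 3 (prior 1/4): the dealer has no choice, probability 1; weight (1/4)·1 = 1/4.
If it is under cup 4 (prior 1/4): the dealer has 3 equally likely choices, so probability 1/3; weight (1/4)·(1/3) = 1/12.
The weights sum to 1/3.
So P(the pea under cup 3 | the dealer opened cup 1 and cup 2) = (1/4) / (1/3) = 3/4.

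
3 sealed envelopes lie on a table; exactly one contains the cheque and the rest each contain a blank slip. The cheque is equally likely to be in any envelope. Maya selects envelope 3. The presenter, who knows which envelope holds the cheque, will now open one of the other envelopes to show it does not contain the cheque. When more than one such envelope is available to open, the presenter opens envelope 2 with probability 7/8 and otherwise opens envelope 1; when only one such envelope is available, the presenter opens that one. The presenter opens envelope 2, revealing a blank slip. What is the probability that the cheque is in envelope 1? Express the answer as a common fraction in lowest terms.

8/15

Condition on the true location of the cheque.
If it is in envelope 1 (prior 1/3): only envelope 2 is available, probability 1; weight (1/3)·1 = 1/3.
If it is in envelope 2 (prior 1/3): the presenter opened envelope 2, so this case is ruled out; weight (1/3)·0 = 0.
If it is in envelope 3 (prior 1/3): envelope 2 is available, opened with probability 7/8; weight (1/3)·(7/8) = 7/24.
The weights sum to 5/8.
So P(the cheque in envelope 1 | the presenter opened envelope 2) = (1/3) / (5/8) = 8/15.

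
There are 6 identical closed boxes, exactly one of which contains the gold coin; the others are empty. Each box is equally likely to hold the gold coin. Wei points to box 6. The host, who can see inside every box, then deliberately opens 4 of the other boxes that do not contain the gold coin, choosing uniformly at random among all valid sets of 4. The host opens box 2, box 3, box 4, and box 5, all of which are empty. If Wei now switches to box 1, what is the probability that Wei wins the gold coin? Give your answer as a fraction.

Condition on the true location of the gold coin.
If it is in box 1 (prior 1/6): the host has no choice, probability 1; weight (1/6)·1 = 1/6.
If it is in any of boxes 2, 3, 4, and 5 (prior 1/6 each): that box was opened and seen not to hold the prize — ruled out; weight (1/6)·0 = 0 each.
If it is in box 6 (prior 1/6): the host has 5 equally likely choices, so probability 1/5; weight (1/6)·(1/5) = 1/30.
The weights sum to 1/5.
So P(the gold coin in box 1 | the host opened box 2, box 3, box 4, and box 5) = (1/6) / (1/5) = 5/6.

5/6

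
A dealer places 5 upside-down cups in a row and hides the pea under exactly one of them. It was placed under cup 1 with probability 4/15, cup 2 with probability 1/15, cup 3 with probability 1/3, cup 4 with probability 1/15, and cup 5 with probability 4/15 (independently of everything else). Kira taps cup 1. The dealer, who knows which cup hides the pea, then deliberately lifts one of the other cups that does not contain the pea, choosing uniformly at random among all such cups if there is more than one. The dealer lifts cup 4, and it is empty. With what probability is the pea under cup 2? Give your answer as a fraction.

1/13

Consider each possible location of the pea in turn.
If it is under cup 1 (prior 4/15): the dealer has 4 equally likely choices, so probability 1/4; weight (4/15)·(1/4) = 1/15.
If it is under cup 2 (prior 1/15): the dealer has 3 equally likely choices, so probability 1/3; weight (1/15)·(1/3) = 1/45.
If it is under cup 3 (prior 1/3): the dealer has 3 equally likely choices, so probability 1/3; weight (1/3)·(1/3) = 1/9.
If it is under cup 4 (prior 1/15): the dealer opened cup 4, so this case is ruled out; weight (1/15)·0 = 0.
If it is under cup 5 (prior 4/15): the dealer has 3 equally likely choices, so probability 1/3; weight (4/15)·(1/3) = 4/45.
The weights sum to 13/45.
So P(the pea under cup 2 | the dealer opened cup 4) = (1/45) / (13/45) = 1/13.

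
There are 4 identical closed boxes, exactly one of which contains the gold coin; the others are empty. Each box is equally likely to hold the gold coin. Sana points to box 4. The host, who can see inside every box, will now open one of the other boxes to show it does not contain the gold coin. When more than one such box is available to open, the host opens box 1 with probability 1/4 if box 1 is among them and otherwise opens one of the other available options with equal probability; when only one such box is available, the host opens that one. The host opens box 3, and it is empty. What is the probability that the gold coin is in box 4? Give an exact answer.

Condition on the true location of the gold coin.
If it is in box 1 (prior 1/4): box 1 holds the prize so is unavailable; the host chooses uniformly among the 2 others, probability 1/2; weight (1/4)·(1/2) = 1/8.
If it is in box 2 (prior 1/4): box 1 is available but not opened, probability 3/4; weight (1/4)·(3/4) = 3/16.
If it is in box 3 (prior 1/4): the host opened box 3, so this case is ruled out; weight (1/4)·0 = 0.
If it is in box 4 (prior 1/4): box 1 is available but not opened; box 3 gets probability (1 − 1/4)/2 = 3/8; weight (1/4)·(3/8) = 3/32.
The weights sum to 13/32.
So P(the gold coin in box 4 | the host opened box 3) = (3/32) / (13/32) = 3/13.

3/13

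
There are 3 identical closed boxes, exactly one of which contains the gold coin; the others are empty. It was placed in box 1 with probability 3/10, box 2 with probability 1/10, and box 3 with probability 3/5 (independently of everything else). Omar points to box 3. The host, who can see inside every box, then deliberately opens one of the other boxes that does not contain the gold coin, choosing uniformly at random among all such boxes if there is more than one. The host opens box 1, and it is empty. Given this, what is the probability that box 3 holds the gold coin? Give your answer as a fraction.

3/4

Condition on the true location of the gold coin.
If it is in box 1 (prior 3/10): the host opened box 1, so this case is ruled out; weight (3/10)·0 = 0.
If it is in box 2 (prior 1/10): the host has no choice, probability 1; weight (1/10)·1 = 1/10.
If it is in box 3 (prior 3/5): the host has 2 equally likely choices, so probability 1/2; weight (3/5)·(1/2) = 3/10.
The weights sum to 2/5.
So P(the gold coin in box 3 | the host opened box 1) = (3/10) / (2/5) = 3/4.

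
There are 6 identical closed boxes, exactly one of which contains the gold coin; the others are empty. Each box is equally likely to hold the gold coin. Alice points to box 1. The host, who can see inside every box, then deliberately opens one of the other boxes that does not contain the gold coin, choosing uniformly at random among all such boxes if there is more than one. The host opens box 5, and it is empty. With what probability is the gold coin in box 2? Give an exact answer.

Apply Bayes' rule, conditioning on where the gold coin actually is.
If it is in box 1 (prior 1/6): the host has 5 equally likely choices, so probability 1/5; weight (1/6)·(1/5) = 1/30.
If it is in any of boxes 2, 3, 4, and 6 (prior 1/6 each): the host has 4 equally likely choices, so probability 1/4; weight (1/6)·(1/4) = 1/24 each.
If it is in box 5 (prior 1/6): the host opened box 5, so this case is ruled out; weight (1/6)·0 = 0.
The weights sum to 1/5.
So P(the gold coin in box 2 | the host opened box 5) = (1/24) / (1/5) = 5/24.

5/24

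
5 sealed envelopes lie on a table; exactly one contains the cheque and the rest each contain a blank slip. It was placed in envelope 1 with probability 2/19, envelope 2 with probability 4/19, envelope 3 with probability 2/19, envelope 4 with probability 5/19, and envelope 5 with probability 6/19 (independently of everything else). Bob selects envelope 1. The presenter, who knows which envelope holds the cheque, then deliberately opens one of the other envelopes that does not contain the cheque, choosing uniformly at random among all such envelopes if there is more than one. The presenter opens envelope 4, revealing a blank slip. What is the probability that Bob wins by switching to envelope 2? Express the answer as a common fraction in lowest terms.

Condition on the true location of the cheque.
If it is in envelope 1 (prior 2/19): the presenter has 4 equally likely choices, so probability 1/4; weight (2/19)·(1/4) = 1/38.
If it is in envelope 2 (prior 4/19): the presenter has 3 equally likely choices, so probability 1/3; weight (4/19)·(1/3) = 4/57.
If it is in envelope 3 (prior 2/19): the presenter has 3 equally likely choices, so probability 1/3; weight (2/19)·(1/3) = 2/57.
If it is in envelope 4 (prior 5/19): the presenter opened envelope 4, so this case is ruled out; weight (5/19)·0 = 0.
If it is in envelope 5 (prior 6/19): the presenter has 3 equally likely choices, so probability 1/3; weight (6/19)·(1/3) = 2/19.
The weights sum to 9/38.
So P(the cheque in envelope 2 | the presenter opened envelope 4) = (4/57) / (9/38) = 8/27.

8/27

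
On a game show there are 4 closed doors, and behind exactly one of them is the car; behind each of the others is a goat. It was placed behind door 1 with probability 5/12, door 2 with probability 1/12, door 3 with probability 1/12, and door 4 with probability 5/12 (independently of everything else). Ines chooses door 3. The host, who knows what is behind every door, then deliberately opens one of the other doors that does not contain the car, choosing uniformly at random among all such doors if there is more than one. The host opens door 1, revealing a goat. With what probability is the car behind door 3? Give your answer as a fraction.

Condition on the true location of the car.
If it is behind door 1 (prior 5/12): the host opened door 1, so this case is ruled out; weight (5/12)·0 = 0.
If it is behind door 2 (prior 1/12): the host has 2 equally likely choices, so probability 1/2; weight (1/12)·(1/2) = 1/24.
If it is behind door 3 (prior 1/12): the host has 3 equally likely choices, so probability 1/3; weight (1/12)·(1/3) = 1/36.
If it is behind door 4 (prior 5/12): the host has 2 equally likely choices, so probability 1/2; weight (5/12)·(1/2) = 5/24.
The weights sum to 5/18.
So P(the car behind door 3 | the host opened door 1) = (1/36) / (5/18) = 1/10.

1/10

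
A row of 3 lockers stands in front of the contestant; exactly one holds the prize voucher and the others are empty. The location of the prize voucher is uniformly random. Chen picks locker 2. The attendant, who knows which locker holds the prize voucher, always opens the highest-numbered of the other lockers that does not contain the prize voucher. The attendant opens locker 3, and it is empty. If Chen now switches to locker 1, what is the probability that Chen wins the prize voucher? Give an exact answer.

1/2

Apply Bayes' rule, conditioning on where the prize voucher actually is.
If it is in either of lockers 1 and 2 (prior 1/3 each): locker 3 is the highest-numbered option available, probability 1; weight (1/3)·1 = 1/3 each.
If it is in locker 3 (prior 1/3): the attendant opened locker 3, so this case is ruled out; weight (1/3)·0 = 0.
The weights sum to 2/3.
So P(the prize voucher in locker 1 | the attendant opened locker 3) = (1/3) / (2/3) = 1/2.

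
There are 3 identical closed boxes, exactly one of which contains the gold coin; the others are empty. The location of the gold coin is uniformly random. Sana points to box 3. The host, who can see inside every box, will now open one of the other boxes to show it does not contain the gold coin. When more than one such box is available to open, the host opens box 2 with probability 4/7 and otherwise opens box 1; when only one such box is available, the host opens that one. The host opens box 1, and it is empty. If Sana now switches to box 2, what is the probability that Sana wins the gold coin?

Apply Bayes' rule, conditioning on where the gold coin actually is.
If it is in box 1 (prior 1/3): the host opened box 1, so this case is ruled out; weight (1/3)·0 = 0.
If it is in box 2 (prior 1/3): only box 1 is available, probability 1; weight (1/3)·1 = 1/3.
If it is in box 3 (prior 1/3): box 2 is available but not opened, probability 3/7; weight (1/3)·(3/7) = 1/7.
The weights sum to 10/21.
So P(the gold coin in box 2 | the host opened box 1) = (1/3) / (10/21) = 7/10.

7/10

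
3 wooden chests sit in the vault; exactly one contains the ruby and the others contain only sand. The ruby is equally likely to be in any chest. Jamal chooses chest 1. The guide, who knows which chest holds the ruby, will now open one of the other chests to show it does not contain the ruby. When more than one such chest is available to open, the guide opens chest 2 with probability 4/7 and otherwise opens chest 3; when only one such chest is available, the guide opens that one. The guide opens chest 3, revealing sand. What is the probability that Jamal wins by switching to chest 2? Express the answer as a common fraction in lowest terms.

Apply Bayes' rule, conditioning on where the ruby actually is.
If it is in chest 1 (prior 1/3): chest 2 is available but not opened, probability 3/7; weight (1/3)·(3/7) = 1/7.
If it is in chest 2 (prior 1/3): only chest 3 is available, probability 1; weight (1/3)·1 = 1/3.
If it is in chest 3 (prior 1/3): the guide opened chest 3, so this case is ruled out; weight (1/3)·0 = 0.
The weights sum to 10/21.
So P(the ruby in chest 2 | the guide opened chest 3) = (1/3) / (10/21) = 7/10.

7/10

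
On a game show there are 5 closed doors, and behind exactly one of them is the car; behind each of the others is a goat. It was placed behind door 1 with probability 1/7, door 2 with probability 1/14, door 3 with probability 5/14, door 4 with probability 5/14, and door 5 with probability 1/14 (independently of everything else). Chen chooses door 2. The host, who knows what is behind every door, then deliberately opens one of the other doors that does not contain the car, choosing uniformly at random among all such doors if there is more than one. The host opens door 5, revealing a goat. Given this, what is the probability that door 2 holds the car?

Apply Bayes' rule, conditioning on where the car actually is.
If it is behind door 1 (prior 1/7): the host has 3 equally likely choices, so probability 1/3; weight (1/7)·(1/3) = 1/21.
If it is behind door 2 (prior 1/14): the host has 4 equally likely choices, so probability 1/4; weight (1/14)·(1/4) = 1/56.
If it is behind either of doors 3 and 4 (prior 5/14 each): the host has 3 equally likely choices, so probability 1/3; weight (5/14)·(1/3) = 5/42 each.
If it is behind door 5 (prior 1/14): the host opened door 5, so this case is ruled out; weight (1/14)·0 = 0.
The weights sum to 17/56.
So P(the car behind door 2 | the host opened door 5) = (1/56) / (17/56) = 1/17.

1/17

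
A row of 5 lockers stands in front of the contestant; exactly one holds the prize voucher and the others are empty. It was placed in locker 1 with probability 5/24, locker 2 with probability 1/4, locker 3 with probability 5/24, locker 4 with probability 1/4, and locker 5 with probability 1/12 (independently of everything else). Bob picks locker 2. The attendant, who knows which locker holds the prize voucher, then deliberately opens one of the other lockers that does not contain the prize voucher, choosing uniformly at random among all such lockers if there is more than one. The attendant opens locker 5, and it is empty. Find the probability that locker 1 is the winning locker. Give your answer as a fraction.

Apply Bayes' rule, conditioning on where the prize voucher actually is.
If it is in either of lockers 1 and 3 (prior 5/24 each): the attendant has 3 equally likely choices, so probability 1/3; weight (5/24)·(1/3) = 5/72 each.
If it is in locker 2 (prior 1/4): the attendant has 4 equally likely choices, so probability 1/4; weight (1/4)·(1/4) = 1/16.
If it is in locker 4 (prior 1/4): the attendant has 3 equally likely choices, so probability 1/3; weight (1/4)·(1/3) = 1/12.
If it is in locker 5 (prior 1/12): the attendant opened locker 5, so this case is ruled out; weight (1/12)·0 = 0.
The weights sum to 41/144.
So P(the prize voucher in locker 1 | the attendant opened locker 5) = (5/72) / (41/144) = 10/41.

10/41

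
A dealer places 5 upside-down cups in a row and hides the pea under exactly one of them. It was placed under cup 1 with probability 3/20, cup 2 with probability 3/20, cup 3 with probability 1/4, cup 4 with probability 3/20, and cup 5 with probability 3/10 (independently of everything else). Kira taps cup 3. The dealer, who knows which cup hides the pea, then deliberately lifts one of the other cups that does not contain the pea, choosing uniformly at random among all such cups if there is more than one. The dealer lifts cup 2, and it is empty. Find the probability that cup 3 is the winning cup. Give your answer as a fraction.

5/21

Consider each possible location of the pea in turn.
If it is under either of cups 1 and 4 (prior 3/20 each): the dealer has 3 equally likely choices, so probability 1/3; weight (3/20)·(1/3) = 1/20 each.
If it is under cup 2 (prior 3/20): the dealer opened cup 2, so this case is ruled out; weight (3/20)·0 = 0.
If it is under cup 3 (prior 1/4): the dealer has 4 equally likely choices, so probability 1/4; weight (1/4)·(1/4) = 1/16.
If it is under cup 5 (prior 3/10): the dealer has 3 equally likely choices, so probability 1/3; weight (3/10)·(1/3) = 1/10.
The weights sum to 21/80.
So P(the pea under cup 3 | the dealer opened cup 2) = (1/16) / (21/80) = 5/21.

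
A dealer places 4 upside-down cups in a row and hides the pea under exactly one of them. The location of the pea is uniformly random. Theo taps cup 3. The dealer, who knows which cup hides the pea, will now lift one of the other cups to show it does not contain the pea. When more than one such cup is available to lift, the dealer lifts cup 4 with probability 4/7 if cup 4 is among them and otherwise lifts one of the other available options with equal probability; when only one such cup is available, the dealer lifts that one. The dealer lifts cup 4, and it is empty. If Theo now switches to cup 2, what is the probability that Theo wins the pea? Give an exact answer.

Apply Bayes' rule, conditioning on where the pea actually is.
If it is under any of cups 1, 2, and 3 (prior 1/4 each): cup 4 is available, opened with probability 4/7; weight (1/4)·(4/7) = 1/7 each.
If it is under cup 4 (prior 1/4): the dealer opened cup 4, so this case is ruled out; weight (1/4)·0 = 0.
The weights sum to 3/7.
So P(the pea under cup 2 | the dealer opened cup 4) = (1/7) / (3/7) = 1/3.

1/3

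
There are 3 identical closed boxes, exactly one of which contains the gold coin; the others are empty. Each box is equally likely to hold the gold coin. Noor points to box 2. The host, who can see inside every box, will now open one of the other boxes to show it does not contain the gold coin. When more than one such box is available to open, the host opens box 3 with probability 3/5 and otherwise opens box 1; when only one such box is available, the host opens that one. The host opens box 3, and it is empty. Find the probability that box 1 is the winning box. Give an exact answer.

5/8

Condition on the true location of the gold coin.
If it is in box 1 (prior 1/3): only box 3 is available, probability 1; weight (1/3)·1 = 1/3.
If it is in box 2 (prior 1/3): box 3 is available, opened with probability 3/5; weight (1/3)·(3/5) = 1/5.
If it is in box 3 (prior 1/3): the host opened box 3, so this case is ruled out; weight (1/3)·0 = 0.
The weights sum to 8/15.
So P(the gold coin in box 1 | the host opened box 3) = (1/3) / (8/15) = 5/8.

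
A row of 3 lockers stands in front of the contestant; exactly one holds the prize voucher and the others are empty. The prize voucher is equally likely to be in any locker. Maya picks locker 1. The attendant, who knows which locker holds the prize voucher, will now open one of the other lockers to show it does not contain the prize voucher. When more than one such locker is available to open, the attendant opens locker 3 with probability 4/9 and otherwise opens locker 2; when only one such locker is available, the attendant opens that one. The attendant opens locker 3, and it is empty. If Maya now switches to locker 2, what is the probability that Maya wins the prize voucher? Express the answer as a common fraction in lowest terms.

9/13

Condition on the true location of the prize voucher.
If it is in locker 1 (prior 1/3): locker 3 is available, opened with probability 4/9; weight (1/3)·(4/9) = 4/27.
If it is in locker 2 (prior 1/3): only locker 3 is available, probability 1; weight (1/3)·1 = 1/3.
If it is in locker 3 (prior 1/3): the attendant opened locker 3, so this case is ruled out; weight (1/3)·0 = 0.
The weights sum to 13/27.
So P(the prize voucher in locker 2 | the attendant opened locker 3) = (1/3) / (13/27) = 9/13.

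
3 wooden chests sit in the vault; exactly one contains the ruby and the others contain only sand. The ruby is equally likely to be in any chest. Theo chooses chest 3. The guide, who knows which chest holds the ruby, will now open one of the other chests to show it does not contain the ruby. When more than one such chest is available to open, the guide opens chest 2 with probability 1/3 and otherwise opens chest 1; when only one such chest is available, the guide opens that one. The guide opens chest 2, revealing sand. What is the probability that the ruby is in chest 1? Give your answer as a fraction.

Condition on the true location of the ruby.
If it is in chest 1 (prior 1/3): only chest 2 is available, probability 1; weight (1/3)·1 = 1/3.
If it is in chest 2 (prior 1/3): the guide opened chest 2, so this case is ruled out; weight (1/3)·0 = 0.
If it is in chest 3 (prior 1/3): chest 2 is available, opened with probability 1/3; weight (1/3)·(1/3) = 1/9.
The weights sum to 4/9.
So P(the ruby in chest 1 | the guide opened chest 2) = (1/3) / (4/9) = 3/4.

3/4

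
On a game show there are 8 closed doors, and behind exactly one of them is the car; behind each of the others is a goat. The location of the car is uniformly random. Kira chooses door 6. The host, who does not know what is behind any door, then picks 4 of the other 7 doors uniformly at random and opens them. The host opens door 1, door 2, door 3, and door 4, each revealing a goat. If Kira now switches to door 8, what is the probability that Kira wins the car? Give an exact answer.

1/4

Because the host chose which doors to open without knowing where the car is, the choice is independent of the prize location. Learning that none of the 4 opened doors holds the car simply rules out those 4 locations and leaves the remaining 4 doors still equally likely by symmetry.
So P(the car behind door 8) = 1/4.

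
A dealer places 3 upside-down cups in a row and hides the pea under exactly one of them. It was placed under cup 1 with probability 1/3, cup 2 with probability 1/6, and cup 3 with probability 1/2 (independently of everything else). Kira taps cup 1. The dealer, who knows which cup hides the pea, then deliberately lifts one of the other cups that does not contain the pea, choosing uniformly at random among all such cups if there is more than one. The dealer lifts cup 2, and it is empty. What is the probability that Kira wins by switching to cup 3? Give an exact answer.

Apply Bayes' rule, conditioning on where the pea actually is.
If it is under cup 1 (prior 1/3): the dealer has 2 equally likely choices, so probability 1/2; weight (1/3)·(1/2) = 1/6.
If it is under cup 2 (prior 1/6): the dealer opened cup 2, so this case is ruled out; weight (1/6)·0 = 0.
If it is under cup 3 (prior 1/2): the dealer has no choice, probability 1; weight (1/2)·1 = 1/2.
The weights sum to 2/3.
So P(the pea under cup 3 | the dealer opened cup 2) = (1/2) / (2/3) = 3/4.

3/4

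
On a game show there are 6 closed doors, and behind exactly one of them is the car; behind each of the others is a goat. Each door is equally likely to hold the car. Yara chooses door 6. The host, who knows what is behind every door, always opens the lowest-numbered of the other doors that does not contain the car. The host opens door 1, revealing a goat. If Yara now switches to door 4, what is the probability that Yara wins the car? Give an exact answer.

Condition on the true location of the car.
If it is behind door 1 (prior 1/6): the host opened door 1, so this case is ruled out; weight (1/6)·0 = 0.
If it is behind any of doors 2, 3, 4, 5, and 6 (prior 1/6 each): door 1 is the lowest-numbered option available, probability 1; weight (1/6)·1 = 1/6 each.
The weights sum to 5/6.
So P(the car behind door 4 | the host opened door 1) = (1/6) / (5/6) = 1/5.

1/5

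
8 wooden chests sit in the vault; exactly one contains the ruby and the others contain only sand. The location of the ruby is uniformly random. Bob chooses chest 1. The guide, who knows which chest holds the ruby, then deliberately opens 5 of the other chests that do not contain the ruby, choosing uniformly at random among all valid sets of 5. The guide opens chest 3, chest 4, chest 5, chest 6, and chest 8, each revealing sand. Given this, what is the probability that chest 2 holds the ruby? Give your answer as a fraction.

Condition on the true location of the ruby.
If it is in chest 1 (prior 1/8): the guide has 21 equally likely choices, so probability 1/21; weight (1/8)·(1/21) = 1/168.
If it is in either of chests 2 and 7 (prior 1/8 each): the guide has 6 equally likely choices, so probability 1/6; weight (1/8)·(1/6) = 1/48 each.
If it is in any of chests 3, 4, 5, 6, and 8 (prior 1/8 each): that chest was opened and seen not to hold the prize — ruled out; weight (1/8)·0 = 0 each.
The weights sum to 1/21.
So P(the ruby in chest 2 | the guide opened chest 3, chest 4, chest 5, chest 6, and chest 8) = (1/48) / (1/21) = 7/16.

7/16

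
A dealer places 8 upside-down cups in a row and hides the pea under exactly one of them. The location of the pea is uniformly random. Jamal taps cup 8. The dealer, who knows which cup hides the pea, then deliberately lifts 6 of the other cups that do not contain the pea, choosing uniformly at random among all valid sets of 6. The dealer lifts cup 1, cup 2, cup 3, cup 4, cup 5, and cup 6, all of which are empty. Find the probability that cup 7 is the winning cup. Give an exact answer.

Apply Bayes' rule, conditioning on where the pea actually is.
If it is under any of cups 1, 2, 3, 4, 5, and 6 (prior 1/8 each): that cup was opened and seen not to hold the prize — ruled out; weight (1/8)·0 = 0 each.
If it is under cup 7 (prior 1/8): the dealer has no choice, probability 1; weight (1/8)·1 = 1/8.
If it is under cup 8 (prior 1/8): the dealer has 7 equally likely choices, so probability 1/7; weight (1/8)·(1/7) = 1/56.
The weights sum to 1/7.
So P(the pea under cup 7 | the dealer opened cup 1, cup 2, cup 3, cup 4, cup 5, and cup 6) = (1/8) / (1/7) = 7/8.

7/8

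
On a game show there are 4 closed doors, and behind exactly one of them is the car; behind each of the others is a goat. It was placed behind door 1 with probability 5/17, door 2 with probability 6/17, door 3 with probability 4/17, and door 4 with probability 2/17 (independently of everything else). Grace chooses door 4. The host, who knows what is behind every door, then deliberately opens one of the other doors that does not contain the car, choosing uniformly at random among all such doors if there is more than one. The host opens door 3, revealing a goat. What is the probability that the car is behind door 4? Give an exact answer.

4/37

Consider each possible location of the car in turn.
If it is behind door 1 (prior 5/17): the host has 2 equally likely choices, so probability 1/2; weight (5/17)·(1/2) = 5/34.
If it is behind door 2 (prior 6/17): the host has 2 equally likely choices, so probability 1/2; weight (6/17)·(1/2) = 3/17.
If it is behind door 3 (prior 4/17): the host opened door 3, so this case is ruled out; weight (4/17)·0 = 0.
If it is behind door 4 (prior 2/17): the host has 3 equally likely choices, so probability 1/3; weight (2/17)·(1/3) = 2/51.
The weights sum to 37/102.
So P(the car behind door 4 | the host opened door 3) = (2/51) / (37/102) = 4/37.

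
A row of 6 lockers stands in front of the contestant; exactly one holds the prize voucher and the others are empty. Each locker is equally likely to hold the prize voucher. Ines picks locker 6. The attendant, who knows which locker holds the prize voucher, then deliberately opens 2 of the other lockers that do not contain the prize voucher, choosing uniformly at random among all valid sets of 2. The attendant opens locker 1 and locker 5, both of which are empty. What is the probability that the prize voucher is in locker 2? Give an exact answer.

Consider each possible location of the prize voucher in turn.
If it is in either of lockers 1 and 5 (prior 1/6 each): that locker was opened and seen not to hold the prize — ruled out; weight (1/6)·0 = 0 each.
If it is in any of lockers 2, 3, and 4 (prior 1/6 each): the attendant has 6 equally likely choices, so probability 1/6; weight (1/6)·(1/6) = 1/36 each.
If it is in locker 6 (prior 1/6): the attendant has 10 equally likely choices, so probability 1/10; weight (1/6)·(1/10) = 1/60.
The weights sum to 1/10.
So P(the prize voucher in locker 2 | the attendant opened locker 1 and locker 5) = (1/36) / (1/10) = 5/18.

5/18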